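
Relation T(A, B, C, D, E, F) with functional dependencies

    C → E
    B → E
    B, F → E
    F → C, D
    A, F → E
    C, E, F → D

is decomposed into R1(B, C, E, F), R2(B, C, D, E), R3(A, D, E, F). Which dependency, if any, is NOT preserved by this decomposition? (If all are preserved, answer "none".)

C → E lies within R1.
B → E lies within R1.
B, F → E lies within R1.
F → C, D: restricted closure across fragments reaches C, D.
A, F → E lies within R3.
C, E, F → D: restricted closure across fragments reaches D.
Every dependency is enforceable on the fragments, so the decomposition is dependency-preserving.

none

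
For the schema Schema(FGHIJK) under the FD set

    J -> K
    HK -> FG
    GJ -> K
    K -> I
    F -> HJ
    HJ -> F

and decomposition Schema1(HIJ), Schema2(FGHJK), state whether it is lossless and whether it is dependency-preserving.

Lossless test: (HJ)⁺ = {FGHIJK}, which contains all of one fragment — lossless.
Dependency preservation: the restricted closure of {K} across the fragments never reaches {I}, so K → I cannot be enforced without a join — not preserved.

lossless but not dependency-preserving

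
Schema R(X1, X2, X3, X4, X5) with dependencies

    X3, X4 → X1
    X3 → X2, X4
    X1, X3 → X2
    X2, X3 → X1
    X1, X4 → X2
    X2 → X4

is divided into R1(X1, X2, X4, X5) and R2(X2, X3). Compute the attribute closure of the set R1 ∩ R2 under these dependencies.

R1 ∩ R2 = {X2}.
X2 → X4 applies, adding X4
Closure: {X2, X4}.

X2, X4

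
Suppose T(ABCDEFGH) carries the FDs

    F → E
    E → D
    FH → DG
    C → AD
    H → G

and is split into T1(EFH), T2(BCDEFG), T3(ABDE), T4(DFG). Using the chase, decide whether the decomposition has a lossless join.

No

Chase test. Columns are ABCDEFGH; row i has aⱼ where attribute j ∈ Ti, else bᵢⱼ.
Initial tableau (one row per fragment):
  row 1: b11 b12 b13 b14 a5 a6 b17 a8
  row 2: b21 a2 a3 a4 a5 a6 a7 b28
  row 3: a1 a2 b33 a4 a5 b36 b37 b38
  row 4: b41 b42 b43 a4 b45 a6 a7 b48
Rows 1 and 4 agree on F; apply F→E and equate their E entries.
Rows 1 and 2 agree on E; apply E→D and equate their D entries.
No row becomes fully distinguished — the join is lossy.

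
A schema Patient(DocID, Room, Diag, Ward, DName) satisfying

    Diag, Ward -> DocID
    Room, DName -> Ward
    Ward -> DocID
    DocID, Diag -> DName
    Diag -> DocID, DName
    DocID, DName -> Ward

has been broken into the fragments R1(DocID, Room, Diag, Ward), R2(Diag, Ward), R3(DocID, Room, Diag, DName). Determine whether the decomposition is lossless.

Yes

Chase test. Columns are DocID, Room, Diag, Ward, DName; row i has aⱼ where attribute j ∈ Ri, else bᵢⱼ.
Initial tableau (one row per fragment):
  row 1: a1 a2 a3 a4 b15
  row 2: b21 b22 a3 a4 b25
  row 3: a1 a2 a3 b34 a5
Rows 1 and 2 agree on Diag, Ward; apply Diag, Ward→DocID and equate their DocID entries.
Rows 1 and 2 agree on DocID, Diag; apply DocID, Diag→DName and equate their DName entries.
Rows 1 and 3 agree on DocID, Diag; apply DocID, Diag→DName and equate their DName entries.
Rows 1 and 3 agree on DocID, DName; apply DocID, DName→Ward and equate their Ward entries.
Row 1 is now all distinguished symbols — the join is lossless.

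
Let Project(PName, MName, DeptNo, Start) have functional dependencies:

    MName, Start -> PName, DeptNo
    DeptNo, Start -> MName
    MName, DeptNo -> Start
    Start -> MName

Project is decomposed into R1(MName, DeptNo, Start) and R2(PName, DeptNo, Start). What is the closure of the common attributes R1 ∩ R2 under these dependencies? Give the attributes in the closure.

PName, MName, DeptNo, Start

R1 ∩ R2 = {DeptNo, Start}.
DeptNo, Start → MName applies, adding MName
MName, Start → PName, DeptNo applies, adding PName
Closure: {PName, MName, DeptNo, Start}.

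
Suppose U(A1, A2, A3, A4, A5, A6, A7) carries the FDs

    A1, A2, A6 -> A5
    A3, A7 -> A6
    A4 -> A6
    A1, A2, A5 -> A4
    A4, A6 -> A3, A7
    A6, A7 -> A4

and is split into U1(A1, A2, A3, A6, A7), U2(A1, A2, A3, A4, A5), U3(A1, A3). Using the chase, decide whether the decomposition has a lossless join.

No

Chase test. Columns are A1, A2, A3, A4, A5, A6, A7; row i has aⱼ where attribute j ∈ Ui, else bᵢⱼ.
Initial tableau (one row per fragment):
  row 1: a1 a2 a3 b14 b15 a6 a7
  row 2: a1 a2 a3 a4 a5 b26 b27
  row 3: a1 b32 a3 b34 b35 b36 b37
No row becomes fully distinguished — the join is lossy.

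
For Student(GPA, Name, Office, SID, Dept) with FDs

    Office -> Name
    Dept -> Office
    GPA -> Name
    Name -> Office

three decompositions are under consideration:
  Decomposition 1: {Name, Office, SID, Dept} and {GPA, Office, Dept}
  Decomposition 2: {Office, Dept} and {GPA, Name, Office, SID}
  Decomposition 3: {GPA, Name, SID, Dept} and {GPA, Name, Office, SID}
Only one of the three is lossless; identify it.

Decomposition 3

Decomposition 1: common = {Office, Dept}, closure = {Name, Office, Dept} → lossy.
Decomposition 2: common = {Office}, closure = {Name, Office} → lossy.
Decomposition 3: common = {GPA, Name, SID}, closure = {GPA, Name, Office, SID} → lossless.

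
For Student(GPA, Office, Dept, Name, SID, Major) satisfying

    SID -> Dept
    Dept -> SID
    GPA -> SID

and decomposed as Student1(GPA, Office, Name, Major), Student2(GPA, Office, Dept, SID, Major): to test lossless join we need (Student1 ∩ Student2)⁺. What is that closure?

GPA, Office, Dept, SID, Major

Student1 ∩ Student2 = {GPA, Office, Major}.
GPA → SID applies, adding SID
SID → Dept applies, adding Dept
Closure: {GPA, Office, Dept, SID, Major}.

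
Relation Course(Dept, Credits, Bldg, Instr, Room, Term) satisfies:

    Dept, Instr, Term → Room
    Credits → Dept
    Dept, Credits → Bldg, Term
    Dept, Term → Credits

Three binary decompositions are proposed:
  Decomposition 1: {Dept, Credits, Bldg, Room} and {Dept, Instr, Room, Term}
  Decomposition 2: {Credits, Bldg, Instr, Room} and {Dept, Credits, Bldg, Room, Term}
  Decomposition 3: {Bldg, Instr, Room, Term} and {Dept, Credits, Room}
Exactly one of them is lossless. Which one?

Decomposition 2

Decomposition 1: common = {Dept, Room}, closure = {Dept, Room} → lossy.
Decomposition 2: common = {Credits, Bldg, Room}, closure = {Dept, Credits, Bldg, Room, Term} → lossless.
Decomposition 3: common = {Room}, closure = {Room} → lossy.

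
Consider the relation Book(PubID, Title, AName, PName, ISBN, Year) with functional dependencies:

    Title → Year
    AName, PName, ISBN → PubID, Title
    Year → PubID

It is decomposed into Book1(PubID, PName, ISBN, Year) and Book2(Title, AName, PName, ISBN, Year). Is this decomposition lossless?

Yes

Common attributes: Book1 ∩ Book2 = {PName, ISBN, Year}.
Closure of {PName, ISBN, Year}: Year → PubID applies, adding PubID. So (PName, ISBN, Year)⁺ = {PubID, PName, ISBN, Year}.
This closure contains every attribute of Book1, so Book1 ∩ Book2 → Book1. The join is lossless.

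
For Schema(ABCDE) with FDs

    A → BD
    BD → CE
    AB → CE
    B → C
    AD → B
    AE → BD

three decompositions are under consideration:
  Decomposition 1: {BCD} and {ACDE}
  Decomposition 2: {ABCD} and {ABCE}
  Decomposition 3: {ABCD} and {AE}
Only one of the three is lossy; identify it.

Decomposition 1

Decomposition 1: common = {CD}, closure = {CD} → lossy.
Decomposition 2: common = {ABC}, closure = {ABCDE} → lossless.
Decomposition 3: common = {A}, closure = {ABCDE} → lossless.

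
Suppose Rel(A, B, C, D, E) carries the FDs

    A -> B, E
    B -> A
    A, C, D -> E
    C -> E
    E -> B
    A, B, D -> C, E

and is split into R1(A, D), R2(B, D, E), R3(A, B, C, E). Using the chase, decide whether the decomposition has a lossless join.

No

Chase test. Columns are A, B, C, D, E; row i has aⱼ where attribute j ∈ Ri, else bᵢⱼ.
Initial tableau (one row per fragment):
  row 1: a1 b12 b13 a4 b15
  row 2: b21 a2 b23 a4 a5
  row 3: a1 a2 a3 b34 a5
Rows 1 and 3 agree on A; apply A→B, E and equate their B, E entries.
Rows 1 and 2 agree on B; apply B→A and equate their A entries.
Rows 1 and 2 agree on A, B, D; apply A, B, D→C, E and equate their C, E entries.
No row becomes fully distinguished — the join is lossy.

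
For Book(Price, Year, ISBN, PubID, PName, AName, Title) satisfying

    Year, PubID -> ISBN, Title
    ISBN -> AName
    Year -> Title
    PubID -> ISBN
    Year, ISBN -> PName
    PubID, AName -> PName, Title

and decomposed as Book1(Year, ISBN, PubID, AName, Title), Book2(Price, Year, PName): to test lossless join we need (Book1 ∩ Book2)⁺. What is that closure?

Year, Title

Book1 ∩ Book2 = {Year}.
Year → Title applies, adding Title
Closure: {Year, Title}.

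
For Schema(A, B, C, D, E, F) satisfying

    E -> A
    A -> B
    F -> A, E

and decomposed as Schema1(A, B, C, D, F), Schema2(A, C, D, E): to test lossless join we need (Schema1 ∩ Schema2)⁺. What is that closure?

Schema1 ∩ Schema2 = {A, C, D}.
A → B applies, adding B
Closure: {A, B, C, D}.

A, B, C, D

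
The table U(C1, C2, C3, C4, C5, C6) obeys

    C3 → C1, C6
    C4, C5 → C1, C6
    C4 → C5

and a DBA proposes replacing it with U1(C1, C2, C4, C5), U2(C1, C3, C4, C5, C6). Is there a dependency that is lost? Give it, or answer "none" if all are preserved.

none

C3 → C1, C6 lies within U2.
C4, C5 → C1, C6 lies within U2.
C4 → C5 lies within U1.
Every dependency is enforceable on the fragments, so the decomposition is dependency-preserving.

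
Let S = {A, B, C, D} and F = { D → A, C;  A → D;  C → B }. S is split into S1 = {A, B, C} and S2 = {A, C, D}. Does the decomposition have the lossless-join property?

Common attributes: S1 ∩ S2 = {A, C}.
Closure of {A, C}: A → D applies, adding D; C → B applies, adding B. So (A, C)⁺ = {A, B, C, D}.
This closure contains every attribute of S1, so S1 ∩ S2 → S1. The join is lossless.

Yes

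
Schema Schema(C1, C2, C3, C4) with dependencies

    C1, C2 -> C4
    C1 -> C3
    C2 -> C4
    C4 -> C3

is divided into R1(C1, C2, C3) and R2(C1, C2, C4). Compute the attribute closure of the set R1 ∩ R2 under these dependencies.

R1 ∩ R2 = {C1, C2}.
C1, C2 → C4 applies, adding C4
C1 → C3 applies, adding C3
Closure: {C1, C2, C3, C4}.

C1, C2, C3, C4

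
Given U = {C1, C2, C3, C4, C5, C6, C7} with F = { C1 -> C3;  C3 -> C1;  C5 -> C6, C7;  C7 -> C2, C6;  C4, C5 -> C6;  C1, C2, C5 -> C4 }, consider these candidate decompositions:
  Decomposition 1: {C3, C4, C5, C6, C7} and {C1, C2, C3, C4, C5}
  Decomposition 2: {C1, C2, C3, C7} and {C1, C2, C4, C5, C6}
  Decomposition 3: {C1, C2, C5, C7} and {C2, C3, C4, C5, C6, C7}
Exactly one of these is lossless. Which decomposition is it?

Decomposition 1: common = {C3, C4, C5}, closure = {C1, C2, C3, C4, C5, C6, C7} → lossless.
Decomposition 2: common = {C1, C2}, closure = {C1, C2, C3} → lossy.
Decomposition 3: common = {C2, C5, C7}, closure = {C2, C5, C6, C7} → lossy.

Decomposition 1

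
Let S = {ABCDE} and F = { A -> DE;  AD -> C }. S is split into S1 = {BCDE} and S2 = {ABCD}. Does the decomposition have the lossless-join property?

Common attributes: S1 ∩ S2 = {BCD}.
No dependency enlarges {BCD}, so (BCD)⁺ = {BCD}.
The closure contains neither all of S1 = {BCDE} nor all of S2 = {ABCD}, so the common attributes are not a superkey of either fragment. The join is lossy.

No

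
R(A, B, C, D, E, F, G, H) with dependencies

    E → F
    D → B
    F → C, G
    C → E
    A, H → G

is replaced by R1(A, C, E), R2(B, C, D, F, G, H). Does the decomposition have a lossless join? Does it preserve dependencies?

lossy and not dependency-preserving

Lossless test: (C)⁺ = {C, E, F, G}, which is a superkey of neither fragment — lossy.
Dependency preservation: the restricted closure of {A, H} across the fragments never reaches {G}, so A, H → G cannot be enforced without a join — not preserved.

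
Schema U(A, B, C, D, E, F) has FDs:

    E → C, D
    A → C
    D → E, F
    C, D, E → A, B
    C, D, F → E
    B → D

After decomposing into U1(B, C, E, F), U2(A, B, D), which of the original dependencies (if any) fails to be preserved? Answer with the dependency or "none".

A → C

Check A → C: no single fragment contains all of {A, C}, and the restricted closure of {A} across the fragments never reaches {C}.
E → C, D is preserved.
D → E, F is preserved.
C, D, E → A, B is preserved.
C, D, F → E is preserved.
B → D is preserved.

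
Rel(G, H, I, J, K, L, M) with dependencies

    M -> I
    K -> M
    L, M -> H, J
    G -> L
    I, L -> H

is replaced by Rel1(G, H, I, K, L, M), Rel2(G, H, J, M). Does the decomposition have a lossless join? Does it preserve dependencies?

lossless but not dependency-preserving

Lossless test: (G, H, M)⁺ = {G, H, I, J, L, M}, which contains all of one fragment — lossless.
Dependency preservation: the restricted closure of {L, M} across the fragments never reaches {H, J}, so L, M → H, J cannot be enforced without a join — not preserved.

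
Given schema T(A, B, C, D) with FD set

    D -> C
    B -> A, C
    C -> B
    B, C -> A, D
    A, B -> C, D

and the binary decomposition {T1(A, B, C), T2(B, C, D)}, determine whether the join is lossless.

Yes

Common attributes: T1 ∩ T2 = {B, C}.
Closure of {B, C}: B → A, C applies, adding A; B, C → A, D applies, adding D. So (B, C)⁺ = {A, B, C, D}.
This closure contains every attribute of T1, so T1 ∩ T2 → T1. The join is lossless.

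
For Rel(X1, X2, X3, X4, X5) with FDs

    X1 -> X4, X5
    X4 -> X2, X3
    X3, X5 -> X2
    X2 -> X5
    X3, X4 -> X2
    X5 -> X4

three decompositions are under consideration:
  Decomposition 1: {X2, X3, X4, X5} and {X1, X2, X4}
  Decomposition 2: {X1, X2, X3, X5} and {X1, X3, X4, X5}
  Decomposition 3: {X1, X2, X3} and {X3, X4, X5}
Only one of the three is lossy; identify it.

Decomposition 1: common = {X2, X4}, closure = {X2, X3, X4, X5} → lossless.
Decomposition 2: common = {X1, X3, X5}, closure = {X1, X2, X3, X4, X5} → lossless.
Decomposition 3: common = {X3}, closure = {X3} → lossy.

Decomposition 3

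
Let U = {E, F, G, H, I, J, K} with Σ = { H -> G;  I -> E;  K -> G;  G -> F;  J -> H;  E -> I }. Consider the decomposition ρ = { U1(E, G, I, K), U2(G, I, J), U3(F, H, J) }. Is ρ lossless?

Chase test. Columns are E, F, G, H, I, J, K; row i has aⱼ where attribute j ∈ Ui, else bᵢⱼ.
Initial tableau (one row per fragment):
  row 1: a1 b12 a3 b14 a5 b16 a7
  row 2: b21 b22 a3 b24 a5 a6 b27
  row 3: b31 a2 b33 a4 b35 a6 b37
Rows 1 and 2 agree on I; apply I→E and equate their E entries.
Rows 1 and 2 agree on G; apply G→F and equate their F entries.
Rows 2 and 3 agree on J; apply J→H and equate their H entries.
Rows 2 and 3 agree on H; apply H→G and equate their G entries.
Rows 1 and 3 agree on G; apply G→F and equate their F entries.
No row becomes fully distinguished — the join is lossy.

No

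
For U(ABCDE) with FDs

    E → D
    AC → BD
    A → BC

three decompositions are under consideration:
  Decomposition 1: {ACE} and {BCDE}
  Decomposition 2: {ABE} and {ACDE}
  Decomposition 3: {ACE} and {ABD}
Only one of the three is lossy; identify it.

Decomposition 1: common = {CE}, closure = {CDE} → lossy.
Decomposition 2: common = {AE}, closure = {ABCDE} → lossless.
Decomposition 3: common = {A}, closure = {ABCD} → lossless.

Decomposition 1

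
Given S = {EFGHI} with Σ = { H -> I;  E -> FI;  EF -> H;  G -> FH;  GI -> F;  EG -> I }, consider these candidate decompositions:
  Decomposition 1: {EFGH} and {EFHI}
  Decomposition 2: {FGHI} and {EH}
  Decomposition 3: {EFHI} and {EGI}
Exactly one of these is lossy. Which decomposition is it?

Decomposition 2

Decomposition 1: common = {EFH}, closure = {EFHI} → lossless.
Decomposition 2: common = {H}, closure = {HI} → lossy.
Decomposition 3: common = {EI}, closure = {EFHI} → lossless.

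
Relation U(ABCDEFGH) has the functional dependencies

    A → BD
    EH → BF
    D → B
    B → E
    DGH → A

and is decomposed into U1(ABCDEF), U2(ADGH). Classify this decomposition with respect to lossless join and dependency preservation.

Lossless test: (AD)⁺ = {ABDE}, which is a superkey of neither fragment — lossy.
Dependency preservation: the restricted closure of {EH} across the fragments never reaches {BF}, so EH → BF cannot be enforced without a join — not preserved.

lossy and not dependency-preserving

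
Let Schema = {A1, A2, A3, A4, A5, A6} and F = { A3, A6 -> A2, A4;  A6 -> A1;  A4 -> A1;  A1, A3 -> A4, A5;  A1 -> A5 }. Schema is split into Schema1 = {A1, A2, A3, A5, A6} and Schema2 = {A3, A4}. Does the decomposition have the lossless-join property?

Common attributes: Schema1 ∩ Schema2 = {A3}.
No dependency enlarges {A3}, so (A3)⁺ = {A3}.
The closure contains neither all of Schema1 = {A1, A2, A3, A5, A6} nor all of Schema2 = {A3, A4}, so the common attributes are not a superkey of either fragment. The join is lossy.

No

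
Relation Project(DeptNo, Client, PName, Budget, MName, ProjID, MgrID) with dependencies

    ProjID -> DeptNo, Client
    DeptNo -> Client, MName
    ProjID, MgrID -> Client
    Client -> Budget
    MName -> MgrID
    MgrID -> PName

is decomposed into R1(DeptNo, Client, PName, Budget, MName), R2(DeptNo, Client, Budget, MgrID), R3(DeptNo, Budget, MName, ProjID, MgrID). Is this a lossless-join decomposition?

Yes

Chase test. Columns are DeptNo, Client, PName, Budget, MName, ProjID, MgrID; row i has aⱼ where attribute j ∈ Ri, else bᵢⱼ.
Initial tableau (one row per fragment):
  row 1: a1 a2 a3 a4 a5 b16 b17
  row 2: a1 a2 b23 a4 b25 b26 a7
  row 3: a1 b32 b33 a4 a5 a6 a7
Rows 1 and 2 agree on DeptNo; apply DeptNo→Client, MName and equate their Client, MName entries.
Rows 1 and 3 agree on DeptNo; apply DeptNo→Client, MName and equate their Client, MName entries.
Rows 1 and 2 agree on MName; apply MName→MgrID and equate their MgrID entries.
Rows 1 and 2 agree on MgrID; apply MgrID→PName and equate their PName entries.
Rows 1 and 3 agree on MgrID; apply MgrID→PName and equate their PName entries.
Row 3 is now all distinguished symbols — the join is lossless.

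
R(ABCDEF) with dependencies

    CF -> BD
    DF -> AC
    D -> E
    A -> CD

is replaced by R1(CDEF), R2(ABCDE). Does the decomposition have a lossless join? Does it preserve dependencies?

Lossless test: (CDE)⁺ = {CDE}, which is a superkey of neither fragment — lossy.
Dependency preservation: the restricted closure of {CF} across the fragments never reaches {BD}, so CF → BD cannot be enforced without a join — not preserved.

lossy and not dependency-preserving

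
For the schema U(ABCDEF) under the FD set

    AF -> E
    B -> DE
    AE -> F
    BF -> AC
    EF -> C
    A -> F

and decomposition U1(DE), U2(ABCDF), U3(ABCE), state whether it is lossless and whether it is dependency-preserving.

Lossless test (chase): Rows 2 and 3 agree on B; apply B→DE and equate their DE entries. Rows 2 and 3 agree on AE; apply AE→F and equate their F entries. Row 2 is now all distinguished symbols — the join is lossless.
Dependency preservation: the restricted closure of {EF} across the fragments never reaches {C}, so EF → C cannot be enforced without a join — not preserved.

lossless but not dependency-preserving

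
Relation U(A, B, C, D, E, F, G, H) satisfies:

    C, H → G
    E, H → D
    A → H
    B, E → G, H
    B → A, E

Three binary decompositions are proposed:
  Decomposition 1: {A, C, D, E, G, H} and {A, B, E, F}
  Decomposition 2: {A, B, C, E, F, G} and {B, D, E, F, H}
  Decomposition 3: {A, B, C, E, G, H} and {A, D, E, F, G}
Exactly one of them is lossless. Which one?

Decomposition 1: common = {A, E}, closure = {A, D, E, H} → lossy.
Decomposition 2: common = {B, E, F}, closure = {A, B, D, E, F, G, H} → lossless.
Decomposition 3: common = {A, E, G}, closure = {A, D, E, G, H} → lossy.

Decomposition 2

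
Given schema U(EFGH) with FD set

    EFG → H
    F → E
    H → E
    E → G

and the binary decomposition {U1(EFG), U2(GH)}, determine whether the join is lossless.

No

Common attributes: U1 ∩ U2 = {G}.
No dependency enlarges {G}, so (G)⁺ = {G}.
The closure contains neither all of U1 = {EFG} nor all of U2 = {GH}, so the common attributes are not a superkey of either fragment. The join is lossy.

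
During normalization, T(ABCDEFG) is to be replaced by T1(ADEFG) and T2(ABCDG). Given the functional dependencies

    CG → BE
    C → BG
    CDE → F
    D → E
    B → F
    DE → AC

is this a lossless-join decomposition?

Yes

Common attributes: T1 ∩ T2 = {ADG}.
Closure of {ADG}: D → E applies, adding E; DE → AC applies, adding C; CG → BE applies, adding B; CDE → F applies, adding F. So (ADG)⁺ = {ABCDEFG}.
This closure contains every attribute of T1, so T1 ∩ T2 → T1. The join is lossless.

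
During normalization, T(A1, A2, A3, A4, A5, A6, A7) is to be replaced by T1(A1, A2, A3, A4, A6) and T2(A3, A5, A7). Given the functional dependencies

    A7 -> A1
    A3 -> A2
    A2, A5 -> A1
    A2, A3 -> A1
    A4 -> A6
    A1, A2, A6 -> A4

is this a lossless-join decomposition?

No

Common attributes: T1 ∩ T2 = {A3}.
Closure of {A3}: A3 → A2 applies, adding A2; A2, A3 → A1 applies, adding A1. So (A3)⁺ = {A1, A2, A3}.
The closure contains neither all of T1 = {A1, A2, A3, A4, A6} nor all of T2 = {A3, A5, A7}, so the common attributes are not a superkey of either fragment. The join is lossy.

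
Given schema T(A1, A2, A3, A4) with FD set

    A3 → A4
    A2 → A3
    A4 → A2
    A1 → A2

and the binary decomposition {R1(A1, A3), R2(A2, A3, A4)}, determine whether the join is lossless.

Common attributes: R1 ∩ R2 = {A3}.
Closure of {A3}: A3 → A4 applies, adding A4; A4 → A2 applies, adding A2. So (A3)⁺ = {A2, A3, A4}.
This closure contains every attribute of R2, so R1 ∩ R2 → R2. The join is lossless.

Yes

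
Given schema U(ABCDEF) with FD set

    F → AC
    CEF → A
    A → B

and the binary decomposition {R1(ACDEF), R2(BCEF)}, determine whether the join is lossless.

Yes

Common attributes: R1 ∩ R2 = {CEF}.
Closure of {CEF}: F → AC applies, adding A; A → B applies, adding B. So (CEF)⁺ = {ABCEF}.
This closure contains every attribute of R2, so R1 ∩ R2 → R2. The join is lossless.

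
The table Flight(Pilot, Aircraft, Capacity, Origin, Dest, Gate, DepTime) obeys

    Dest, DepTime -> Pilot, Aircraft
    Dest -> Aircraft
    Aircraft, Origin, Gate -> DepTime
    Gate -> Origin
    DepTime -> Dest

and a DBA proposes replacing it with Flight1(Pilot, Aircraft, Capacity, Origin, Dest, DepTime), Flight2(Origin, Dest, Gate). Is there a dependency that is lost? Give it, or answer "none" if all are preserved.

Check Aircraft, Origin, Gate → DepTime: no single fragment contains all of {Aircraft, Origin, Gate, DepTime}, and the restricted closure of {Aircraft, Origin, Gate} across the fragments never reaches {DepTime}.
Dest, DepTime → Pilot, Aircraft is preserved.
Dest → Aircraft is preserved.
Gate → Origin is preserved.
DepTime → Dest is preserved.

Aircraft, Origin, Gate -> DepTime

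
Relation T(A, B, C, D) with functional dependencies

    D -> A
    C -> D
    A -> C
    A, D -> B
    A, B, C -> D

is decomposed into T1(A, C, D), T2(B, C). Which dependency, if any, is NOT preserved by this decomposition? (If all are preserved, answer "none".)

none

D → A lies within T1.
C → D lies within T1.
A → C lies within T1.
A, D → B: restricted closure across fragments reaches B.
A, B, C → D: restricted closure across fragments reaches D.
Every dependency is enforceable on the fragments, so the decomposition is dependency-preserving.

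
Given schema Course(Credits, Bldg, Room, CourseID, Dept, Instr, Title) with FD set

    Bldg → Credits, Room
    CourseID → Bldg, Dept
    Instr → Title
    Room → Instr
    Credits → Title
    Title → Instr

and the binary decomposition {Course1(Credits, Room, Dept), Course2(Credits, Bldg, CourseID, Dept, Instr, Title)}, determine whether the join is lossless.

Common attributes: Course1 ∩ Course2 = {Credits, Dept}.
Closure of {Credits, Dept}: Credits → Title applies, adding Title; Title → Instr applies, adding Instr. So (Credits, Dept)⁺ = {Credits, Dept, Instr, Title}.
The closure contains neither all of Course1 = {Credits, Room, Dept} nor all of Course2 = {Credits, Bldg, CourseID, Dept, Instr, Title}, so the common attributes are not a superkey of either fragment. The join is lossy.

No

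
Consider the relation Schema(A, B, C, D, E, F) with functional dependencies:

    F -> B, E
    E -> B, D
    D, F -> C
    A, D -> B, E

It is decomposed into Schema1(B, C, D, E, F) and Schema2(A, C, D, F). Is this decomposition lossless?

Yes

Common attributes: Schema1 ∩ Schema2 = {C, D, F}.
Closure of {C, D, F}: F → B, E applies, adding B, E. So (C, D, F)⁺ = {B, C, D, E, F}.
This closure contains every attribute of Schema1, so Schema1 ∩ Schema2 → Schema1. The join is lossless.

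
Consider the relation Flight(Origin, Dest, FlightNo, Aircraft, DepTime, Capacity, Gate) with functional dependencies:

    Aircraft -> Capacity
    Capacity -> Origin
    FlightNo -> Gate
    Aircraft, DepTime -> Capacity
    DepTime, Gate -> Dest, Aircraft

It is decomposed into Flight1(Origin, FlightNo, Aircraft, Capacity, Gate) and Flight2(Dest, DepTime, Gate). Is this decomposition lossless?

No

Common attributes: Flight1 ∩ Flight2 = {Gate}.
No dependency enlarges {Gate}, so (Gate)⁺ = {Gate}.
The closure contains neither all of Flight1 = {Origin, FlightNo, Aircraft, Capacity, Gate} nor all of Flight2 = {Dest, DepTime, Gate}, so the common attributes are not a superkey of either fragment. The join is lossy.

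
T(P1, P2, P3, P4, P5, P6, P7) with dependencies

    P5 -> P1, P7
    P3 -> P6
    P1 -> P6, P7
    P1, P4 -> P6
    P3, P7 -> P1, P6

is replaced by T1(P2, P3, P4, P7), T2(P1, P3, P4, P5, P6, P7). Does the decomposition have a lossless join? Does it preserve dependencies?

Lossless test: (P3, P4, P7)⁺ = {P1, P3, P4, P6, P7}, which is a superkey of neither fragment — lossy.
Dependency preservation: every FD's attributes lie within a single fragment, so each can be enforced locally — preserved.

lossy but dependency-preserving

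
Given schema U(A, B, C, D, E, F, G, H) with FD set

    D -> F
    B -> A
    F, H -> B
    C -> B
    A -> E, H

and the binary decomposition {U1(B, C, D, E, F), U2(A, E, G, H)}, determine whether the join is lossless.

No

Common attributes: U1 ∩ U2 = {E}.
No dependency enlarges {E}, so (E)⁺ = {E}.
The closure contains neither all of U1 = {B, C, D, E, F} nor all of U2 = {A, E, G, H}, so the common attributes are not a superkey of either fragment. The join is lossy.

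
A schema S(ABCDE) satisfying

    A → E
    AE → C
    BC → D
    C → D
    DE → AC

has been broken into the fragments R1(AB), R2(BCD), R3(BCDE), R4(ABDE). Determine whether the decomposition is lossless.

Chase test. Columns are ABCDE; row i has aⱼ where attribute j ∈ Ri, else bᵢⱼ.
Initial tableau (one row per fragment):
  row 1: a1 a2 b13 b14 b15
  row 2: b21 a2 a3 a4 b25
  row 3: b31 a2 a3 a4 a5
  row 4: a1 a2 b43 a4 a5
Rows 1 and 4 agree on A; apply A→E and equate their E entries.
Rows 1 and 4 agree on AE; apply AE→C and equate their C entries.
Rows 1 and 4 agree on BC; apply BC→D and equate their D entries.
Rows 1 and 3 agree on DE; apply DE→AC and equate their AC entries.
Row 1 is now all distinguished symbols — the join is lossless.

Yes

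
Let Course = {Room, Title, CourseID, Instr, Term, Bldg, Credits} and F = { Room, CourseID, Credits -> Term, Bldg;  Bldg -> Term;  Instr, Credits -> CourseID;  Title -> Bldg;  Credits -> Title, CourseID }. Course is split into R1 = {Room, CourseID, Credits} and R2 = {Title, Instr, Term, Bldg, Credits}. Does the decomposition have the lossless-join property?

No

Common attributes: R1 ∩ R2 = {Credits}.
Closure of {Credits}: Credits → Title, CourseID applies, adding Title, CourseID; Title → Bldg applies, adding Bldg; Bldg → Term applies, adding Term. So (Credits)⁺ = {Title, CourseID, Term, Bldg, Credits}.
The closure contains neither all of R1 = {Room, CourseID, Credits} nor all of R2 = {Title, Instr, Term, Bldg, Credits}, so the common attributes are not a superkey of either fragment. The join is lossy.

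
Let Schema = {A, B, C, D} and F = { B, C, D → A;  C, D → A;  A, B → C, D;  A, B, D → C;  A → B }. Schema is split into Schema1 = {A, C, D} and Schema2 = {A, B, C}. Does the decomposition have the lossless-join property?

Yes

Common attributes: Schema1 ∩ Schema2 = {A, C}.
Closure of {A, C}: A → B applies, adding B; A, B → C, D applies, adding D. So (A, C)⁺ = {A, B, C, D}.
This closure contains every attribute of Schema1, so Schema1 ∩ Schema2 → Schema1. The join is lossless.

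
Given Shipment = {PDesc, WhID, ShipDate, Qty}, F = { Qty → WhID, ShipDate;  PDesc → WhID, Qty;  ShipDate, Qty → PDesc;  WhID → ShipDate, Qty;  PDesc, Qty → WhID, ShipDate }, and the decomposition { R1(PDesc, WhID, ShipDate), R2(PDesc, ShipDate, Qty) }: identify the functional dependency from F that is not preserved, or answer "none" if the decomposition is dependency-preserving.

none

Qty → WhID, ShipDate: restricted closure across fragments reaches WhID, ShipDate.
PDesc → WhID, Qty: restricted closure across fragments reaches WhID, Qty.
ShipDate, Qty → PDesc lies within R2.
WhID → ShipDate, Qty: restricted closure across fragments reaches ShipDate, Qty.
PDesc, Qty → WhID, ShipDate: restricted closure across fragments reaches WhID, ShipDate.
Every dependency is enforceable on the fragments, so the decomposition is dependency-preserving.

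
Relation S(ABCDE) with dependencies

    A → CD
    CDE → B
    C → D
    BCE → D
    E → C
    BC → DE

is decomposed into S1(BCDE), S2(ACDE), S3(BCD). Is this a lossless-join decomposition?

Yes

Chase test. Columns are ABCDE; row i has aⱼ where attribute j ∈ Si, else bᵢⱼ.
Initial tableau (one row per fragment):
  row 1: b11 a2 a3 a4 a5
  row 2: a1 b22 a3 a4 a5
  row 3: b31 a2 a3 a4 b35
Rows 1 and 2 agree on CDE; apply CDE→B and equate their B entries.
Rows 1 and 3 agree on BC; apply BC→DE and equate their DE entries.
Row 2 is now all distinguished symbols — the join is lossless.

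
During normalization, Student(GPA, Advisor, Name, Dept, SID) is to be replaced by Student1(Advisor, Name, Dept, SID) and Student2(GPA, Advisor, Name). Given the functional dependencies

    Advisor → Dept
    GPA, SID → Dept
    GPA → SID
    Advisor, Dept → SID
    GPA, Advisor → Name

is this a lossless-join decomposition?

Common attributes: Student1 ∩ Student2 = {Advisor, Name}.
Closure of {Advisor, Name}: Advisor → Dept applies, adding Dept; Advisor, Dept → SID applies, adding SID. So (Advisor, Name)⁺ = {Advisor, Name, Dept, SID}.
This closure contains every attribute of Student1, so Student1 ∩ Student2 → Student1. The join is lossless.

Yes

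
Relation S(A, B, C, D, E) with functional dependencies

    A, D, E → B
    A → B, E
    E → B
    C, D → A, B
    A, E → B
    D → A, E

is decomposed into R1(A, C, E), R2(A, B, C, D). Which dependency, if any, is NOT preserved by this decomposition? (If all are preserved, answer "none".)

E → B

Check E → B: no single fragment contains all of {B, E}, and the restricted closure of {E} across the fragments never reaches {B}.
A, D, E → B is preserved.
A → B, E is preserved.
C, D → A, B is preserved.
A, E → B is preserved.
D → A, E is preserved.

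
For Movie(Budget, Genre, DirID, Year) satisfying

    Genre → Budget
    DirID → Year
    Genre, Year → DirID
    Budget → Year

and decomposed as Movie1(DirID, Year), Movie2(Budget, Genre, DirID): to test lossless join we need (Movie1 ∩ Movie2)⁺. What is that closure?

DirID, Year

Movie1 ∩ Movie2 = {DirID}.
DirID → Year applies, adding Year
Closure: {DirID, Year}.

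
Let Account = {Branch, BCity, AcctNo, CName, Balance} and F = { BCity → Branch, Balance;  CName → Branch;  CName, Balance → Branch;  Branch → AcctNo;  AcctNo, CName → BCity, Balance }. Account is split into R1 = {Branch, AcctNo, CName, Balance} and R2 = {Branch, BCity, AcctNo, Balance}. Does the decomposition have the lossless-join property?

Common attributes: R1 ∩ R2 = {Branch, AcctNo, Balance}.
No dependency enlarges {Branch, AcctNo, Balance}, so (Branch, AcctNo, Balance)⁺ = {Branch, AcctNo, Balance}.
The closure contains neither all of R1 = {Branch, AcctNo, CName, Balance} nor all of R2 = {Branch, BCity, AcctNo, Balance}, so the common attributes are not a superkey of either fragment. The join is lossy.

No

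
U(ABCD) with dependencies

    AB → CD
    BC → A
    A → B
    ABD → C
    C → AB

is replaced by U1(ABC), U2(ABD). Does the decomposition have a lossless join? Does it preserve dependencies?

lossless and dependency-preserving

Lossless test: (AB)⁺ = {ABCD}, which contains all of one fragment — lossless.
Dependency preservation: AB → CD; ABD → C are not contained in any single fragment, but the restricted closure of each left-hand side across the fragments still reaches the right-hand side; the remaining FDs each lie inside some fragment. All dependencies are preserved.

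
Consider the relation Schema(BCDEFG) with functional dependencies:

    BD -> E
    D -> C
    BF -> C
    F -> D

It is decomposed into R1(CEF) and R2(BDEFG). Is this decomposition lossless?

Common attributes: R1 ∩ R2 = {EF}.
Closure of {EF}: F → D applies, adding D; D → C applies, adding C. So (EF)⁺ = {CDEF}.
This closure contains every attribute of R1, so R1 ∩ R2 → R1. The join is lossless.

Yes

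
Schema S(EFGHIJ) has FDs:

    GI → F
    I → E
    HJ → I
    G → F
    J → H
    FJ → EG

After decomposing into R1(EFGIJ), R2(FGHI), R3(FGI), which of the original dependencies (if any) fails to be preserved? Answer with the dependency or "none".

Check J → H: no single fragment contains all of {HJ}, and the restricted closure of {J} across the fragments never reaches {H}.
GI → F is preserved.
I → E is preserved.
HJ → I is preserved.
G → F is preserved.
FJ → EG is preserved.

J → H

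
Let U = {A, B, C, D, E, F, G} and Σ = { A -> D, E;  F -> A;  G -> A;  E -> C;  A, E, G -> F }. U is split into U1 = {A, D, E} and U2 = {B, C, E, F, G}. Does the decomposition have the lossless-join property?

No

Common attributes: U1 ∩ U2 = {E}.
Closure of {E}: E → C applies, adding C. So (E)⁺ = {C, E}.
The closure contains neither all of U1 = {A, D, E} nor all of U2 = {B, C, E, F, G}, so the common attributes are not a superkey of either fragment. The join is lossy.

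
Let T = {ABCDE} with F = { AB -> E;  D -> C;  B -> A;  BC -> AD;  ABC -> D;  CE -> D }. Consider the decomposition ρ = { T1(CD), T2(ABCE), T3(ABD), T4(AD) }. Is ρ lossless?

Yes

Chase test. Columns are ABCDE; row i has aⱼ where attribute j ∈ Ti, else bᵢⱼ.
Initial tableau (one row per fragment):
  row 1: b11 b12 a3 a4 b15
  row 2: a1 a2 a3 b24 a5
  row 3: a1 a2 b33 a4 b35
  row 4: a1 b42 b43 a4 b45
Rows 2 and 3 agree on AB; apply AB→E and equate their E entries.
Rows 1 and 3 agree on D; apply D→C and equate their C entries.
Rows 1 and 4 agree on D; apply D→C and equate their C entries.
Rows 2 and 3 agree on BC; apply BC→AD and equate their AD entries.
Row 2 is now all distinguished symbols — the join is lossless.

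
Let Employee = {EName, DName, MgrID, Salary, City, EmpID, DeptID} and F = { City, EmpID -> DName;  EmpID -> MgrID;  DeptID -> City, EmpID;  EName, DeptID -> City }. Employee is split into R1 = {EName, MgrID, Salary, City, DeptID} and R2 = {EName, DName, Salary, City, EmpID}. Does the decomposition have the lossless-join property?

No

Common attributes: R1 ∩ R2 = {EName, Salary, City}.
No dependency enlarges {EName, Salary, City}, so (EName, Salary, City)⁺ = {EName, Salary, City}.
The closure contains neither all of R1 = {EName, MgrID, Salary, City, DeptID} nor all of R2 = {EName, DName, Salary, City, EmpID}, so the common attributes are not a superkey of either fragment. The join is lossy.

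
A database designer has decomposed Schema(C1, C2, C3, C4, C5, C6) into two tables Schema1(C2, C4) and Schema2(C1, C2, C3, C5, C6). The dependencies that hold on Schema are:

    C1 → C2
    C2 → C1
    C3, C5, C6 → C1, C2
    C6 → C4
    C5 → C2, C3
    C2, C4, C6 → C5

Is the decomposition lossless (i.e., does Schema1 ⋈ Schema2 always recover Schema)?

No

Common attributes: Schema1 ∩ Schema2 = {C2}.
Closure of {C2}: C2 → C1 applies, adding C1. So (C2)⁺ = {C1, C2}.
The closure contains neither all of Schema1 = {C2, C4} nor all of Schema2 = {C1, C2, C3, C5, C6}, so the common attributes are not a superkey of either fragment. The join is lossy.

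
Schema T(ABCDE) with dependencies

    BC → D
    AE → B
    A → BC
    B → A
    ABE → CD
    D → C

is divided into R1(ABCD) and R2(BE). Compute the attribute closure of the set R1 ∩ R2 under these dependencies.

R1 ∩ R2 = {B}.
B → A applies, adding A
A → BC applies, adding C
BC → D applies, adding D
Closure: {ABCD}.

ABCD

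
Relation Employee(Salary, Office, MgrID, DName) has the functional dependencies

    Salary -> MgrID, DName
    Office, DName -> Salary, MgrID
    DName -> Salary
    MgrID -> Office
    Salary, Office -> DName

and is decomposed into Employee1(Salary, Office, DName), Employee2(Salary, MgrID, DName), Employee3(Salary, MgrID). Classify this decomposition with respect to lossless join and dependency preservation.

Lossless test (chase): Rows 1 and 2 agree on Salary; apply Salary→MgrID, DName and equate their MgrID, DName entries. Rows 1 and 3 agree on Salary; apply Salary→MgrID, DName and equate their MgrID, DName entries. Rows 1 and 2 agree on MgrID; apply MgrID→Office and equate their Office entries. Rows 1 and 3 agree on MgrID; apply MgrID→Office and equate their Office entries. Row 1 is now all distinguished symbols — the join is lossless.
Dependency preservation: the restricted closure of {MgrID} across the fragments never reaches {Office}, so MgrID → Office cannot be enforced without a join — not preserved.

lossless but not dependency-preserving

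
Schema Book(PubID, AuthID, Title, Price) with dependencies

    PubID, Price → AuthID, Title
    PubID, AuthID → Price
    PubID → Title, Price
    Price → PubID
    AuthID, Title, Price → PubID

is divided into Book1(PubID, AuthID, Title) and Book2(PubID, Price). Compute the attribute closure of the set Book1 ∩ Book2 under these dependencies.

Book1 ∩ Book2 = {PubID}.
PubID → Title, Price applies, adding Title, Price
PubID, Price → AuthID, Title applies, adding AuthID
Closure: {PubID, AuthID, Title, Price}.

PubID, AuthID, Title, Price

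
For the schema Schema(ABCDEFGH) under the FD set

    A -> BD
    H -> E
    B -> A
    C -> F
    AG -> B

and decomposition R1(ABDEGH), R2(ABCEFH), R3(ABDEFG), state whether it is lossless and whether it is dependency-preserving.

Lossless test (chase): Rows 1 and 2 agree on A; apply A→BD and equate their BD entries. No row becomes fully distinguished — the join is lossy.
Dependency preservation: every FD's attributes lie within a single fragment, so each can be enforced locally — preserved.

lossy but dependency-preserving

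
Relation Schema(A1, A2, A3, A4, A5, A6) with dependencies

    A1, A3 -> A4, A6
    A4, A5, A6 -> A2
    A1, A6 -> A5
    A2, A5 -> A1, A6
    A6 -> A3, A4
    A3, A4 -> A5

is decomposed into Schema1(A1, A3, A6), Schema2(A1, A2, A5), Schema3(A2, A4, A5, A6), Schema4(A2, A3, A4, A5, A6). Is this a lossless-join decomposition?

Yes

Chase test. Columns are A1, A2, A3, A4, A5, A6; row i has aⱼ where attribute j ∈ Schemai, else bᵢⱼ.
Initial tableau (one row per fragment):
  row 1: a1 b12 a3 b14 b15 a6
  row 2: a1 a2 b23 b24 a5 b26
  row 3: b31 a2 b33 a4 a5 a6
  row 4: b41 a2 a3 a4 a5 a6
Rows 2 and 3 agree on A2, A5; apply A2, A5→A1, A6 and equate their A1, A6 entries.
Rows 2 and 4 agree on A2, A5; apply A2, A5→A1, A6 and equate their A1, A6 entries.
Rows 1 and 2 agree on A6; apply A6→A3, A4 and equate their A3, A4 entries.
Rows 1 and 3 agree on A6; apply A6→A3, A4 and equate their A3, A4 entries.
Rows 1 and 2 agree on A3, A4; apply A3, A4→A5 and equate their A5 entries.
Rows 1 and 2 agree on A4, A5, A6; apply A4, A5, A6→A2 and equate their A2 entries.
Row 1 is now all distinguished symbols — the join is lossless.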